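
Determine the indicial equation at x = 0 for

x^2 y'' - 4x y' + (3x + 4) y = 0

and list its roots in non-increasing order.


Divide by x^2 to reach normal form y'' + P_1(x) y' + P_2(x) y = 0 with P_1(x) = -4/x and P_2(x) = 3/x + 4/x^2.
x = 0 is a singular point because the y'-coefficient -4/x has a pole at x = 0 and the y-coefficient 3/x + 4/x^2 has a pole at x = 0.
It is a regular singular point because x P_1(x) = p(x) = -4 and x^2 P_2(x) = q(x) = 3x + 4 are polynomials, hence analytic at x = 0.
p(0) = -4,  q(0) = 4.
Indicial equation: r(r-1) + p(0) r + q(0) = 0, i.e. r^2 + (p(0) - 1) r + q(0) = 0, i.e. r^2 - 5 r + 4 = 0.
Discriminant: (-5)^2 - 4(4) = 9, so r = (5 ± 3)/2.
Solving: r_1 = 4, r_2 = 1.

indicial: r^2 - 5 r + 4 = 0; roots r_1 = 4, r_2 = 1


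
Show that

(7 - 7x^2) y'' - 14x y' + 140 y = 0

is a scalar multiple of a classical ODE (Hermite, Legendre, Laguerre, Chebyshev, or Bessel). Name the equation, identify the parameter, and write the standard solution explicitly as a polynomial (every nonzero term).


All three coefficients share the factor 7; dividing through by 7 gives  (1 - x^2) y'' - 2x y' + 20 y = 0.
This matches the Legendre equation (1 - x^2) y'' - 2x y' + n(n+1) y = 0 (note the -2x y' term) with n(n+1) = 20, so n = 4; the polynomial solution is P_4(x).
With y = sum_k a_k x^k, matching x^k gives (k+2)(k+1) a_{k+2} = [k(k+1) - n(n+1)] a_k = (k - 4)(k + 5) a_k. The right side vanishes at k = 4, so the series with the parity of 4 terminates at degree 4.
Standard normalization (P_n(1) = 1): leading coefficient (2n)!/(2^n (n!)^2) = 40320/(16*576) = 35/8, so a_4 = 35/8. Work downward with a_k = (k+1)(k+2) a_{k+2} / ((k - 4)(k + 5)):
  a_2 = (3)(4)(35/8) / ((2 - 4)(2 + 5)) = (105/2)/(-14) = -15/4
  a_0 = (1)(2)(-15/4) / ((0 - 4)(0 + 5)) = (-15/2)/(-20) = 3/8
Hence P_4(x) = 35 x^4/8 - 15 x^2/4 + 3/8.

P_4(x); series = 35 x^4/8 - 15 x^2/4 + 3/8


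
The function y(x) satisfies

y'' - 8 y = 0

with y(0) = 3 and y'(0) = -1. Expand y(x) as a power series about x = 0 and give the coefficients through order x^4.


Ansatz: y(x) = sum_{n>=0} a_n x^n, so y'(x) = sum_{n>=1} n a_n x^(n-1) and y''(x) = sum_{n>=2} n(n-1) a_n x^(n-2).
Substitute into P(x) y'' + Q(x) y' + R(x) y = 0 with P(x) = 1, Q(x) = 0, R(x) = -8, and match powers of x.
Initial conditions: a_0 = 3, a_1 = -1.
Setting the coefficient of each power of x to zero and solving order by order (substituting the coefficients already found):
  x^0: 2 a_2 - 8 a_0 = 0  ->  2 a_2 = 8 a_0 = 24  ->  a_2 = 12
  x^1: 6 a_3 - 8 a_1 = 0  ->  6 a_3 = 8 a_1 = -8  ->  a_3 = -4/3
  x^2: 12 a_4 - 8 a_2 = 0  ->  12 a_4 = 8 a_2 = 96  ->  a_4 = 8
Truncated series: y(x) = 3 - x + 12 x^2 - (4/3) x^3 + 8 x^4 + O(x^5).

a_0 = 3; a_1 = -1; a_2 = 12; a_3 = -4/3; a_4 = 8


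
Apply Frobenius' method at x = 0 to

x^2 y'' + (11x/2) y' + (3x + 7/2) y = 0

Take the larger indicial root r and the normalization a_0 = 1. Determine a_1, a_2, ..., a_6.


Write in Frobenius form y'' + (p(x)/x) y' + (q(x)/x^2) y = 0:
  p(x) = 11/2,  q(x) = 3x + 7/2.
Indicial equation: r(r-1) + (11/2) r + (7/2) = 0 -> roots r_1 = -1, r_2 = -7/2.
Take r = r_1 = -1. Let y(x) = x^r sum_{n>=0} a_n x^n with a_0 = 1.
Substitute y = x^r sum a_n x^n and match x^{r+n}. The recurrence is
  D(n) a_n + 3 a_{n-1} = 0,  where D(n) = (r+n)(r+n-1) + (11/2)(r+n) + (7/2).
  a_n = -3 / D(n) * a_{n-1}.
Since the indicial polynomial factors as (r - r_1)(r - r_2), D(n) = (r_1 + n - r_1)(r_1 + n - r_2) = n(n + 5/2).
Evaluating step by step (a_0 = 1):
  n = 1: D(1) = 1(1 + 5/2) = 7/2; numerator = -3(1) = -3; a_1 = (-3)/(7/2) = -6/7
  n = 2: D(2) = 2(2 + 5/2) = 9; numerator = -3(-6/7) = 18/7; a_2 = (18/7)/(9) = 2/7
  n = 3: D(3) = 3(3 + 5/2) = 33/2; numerator = -3(2/7) = -6/7; a_3 = (-6/7)/(33/2) = -4/77
  n = 4: D(4) = 4(4 + 5/2) = 26; numerator = -3(-4/77) = 12/77; a_4 = (12/77)/(26) = 6/1001
  n = 5: D(5) = 5(5 + 5/2) = 75/2; numerator = -3(6/1001) = -18/1001; a_5 = (-18/1001)/(75/2) = -12/25025
  n = 6: D(6) = 6(6 + 5/2) = 51; numerator = -3(-12/25025) = 36/25025; a_6 = (36/25025)/(51) = 12/425425

r = -1; a_0 = 1; a_1 = -6/7; a_2 = 2/7; a_3 = -4/77; a_4 = 6/1001; a_5 = -12/25025; a_6 = 12/425425


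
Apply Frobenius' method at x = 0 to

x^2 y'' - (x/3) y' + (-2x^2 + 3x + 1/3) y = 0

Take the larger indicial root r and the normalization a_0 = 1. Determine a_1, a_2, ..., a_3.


Write in Frobenius form y'' + (p(x)/x) y' + (q(x)/x^2) y = 0:
  p(x) = -1/3,  q(x) = -2x^2 + 3x + 1/3.
Indicial equation: r(r-1) + (-1/3) r + (1/3) = 0 -> roots r_1 = 1, r_2 = 1/3.
Take r = r_1 = 1. Let y(x) = x^r sum_{n>=0} a_n x^n with a_0 = 1.
Substitute y = x^r sum a_n x^n and match x^{r+n}. The recurrence is
  D(n) a_n + 3 a_{n-1} - 2 a_{n-2} = 0,  where D(n) = (r+n)(r+n-1) + (-1/3)(r+n) + (1/3).
  a_n = [-3 a_{n-1} + 2 a_{n-2}] / D(n).
Since the indicial polynomial factors as (r - r_1)(r - r_2), D(n) = (r_1 + n - r_1)(r_1 + n - r_2) = n(n + 2/3).
Evaluating step by step (a_0 = 1):
  n = 1: D(1) = 1(1 + 2/3) = 5/3; numerator = -3(1) = -3; a_1 = (-3)/(5/3) = -9/5
  n = 2: D(2) = 2(2 + 2/3) = 16/3; numerator = -3(-9/5) + 2(1) = 37/5; a_2 = (37/5)/(16/3) = 111/80
  n = 3: D(3) = 3(3 + 2/3) = 11; numerator = -3(111/80) + 2(-9/5) = -621/80; a_3 = (-621/80)/(11) = -621/880

r = 1; a_0 = 1; a_1 = -9/5; a_2 = 111/80; a_3 = -621/880


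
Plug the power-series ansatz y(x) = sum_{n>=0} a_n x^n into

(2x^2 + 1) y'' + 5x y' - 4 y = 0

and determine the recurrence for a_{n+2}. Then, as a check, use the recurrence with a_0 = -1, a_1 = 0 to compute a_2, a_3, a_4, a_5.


Substitute y = sum_n a_n x^n.
(1 + 2 x^2) y'' contributes (n+2)(n+1) a_{n+2} + 2 n(n-1) a_n at x^n.
5 x y'(x) contributes 5 n a_n at x^n.
-4 y(x) contributes -4 a_n at x^n.
Matching x^n: (n+2)(n+1) a_{n+2} + (2 n(n-1) + 5 n - 4) a_n = 0.
Thus a_{n+2} = (-2 n(n-1) - 5 n + 4) / ((n+1)(n+2)) * a_n.

Check with a_0 = -1, a_1 = 0 (apply the recurrence for n = 0, 1, 2, 3): a_0 = -1, a_1 = 0, a_2 = -2, a_3 = 0, a_4 = 5/3, a_5 = 0.

a_(n+2) = (-2 n(n-1) - 5 n + 4) / ((n+1)(n+2)) * a_n; check: a_0 = -1, a_1 = 0, a_2 = -2, a_3 = 0, a_4 = 5/3, a_5 = 0


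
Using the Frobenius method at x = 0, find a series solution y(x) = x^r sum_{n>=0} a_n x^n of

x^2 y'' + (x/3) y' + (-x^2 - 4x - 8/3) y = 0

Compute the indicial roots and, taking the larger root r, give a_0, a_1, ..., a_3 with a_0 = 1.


Write in Frobenius form y'' + (p(x)/x) y' + (q(x)/x^2) y = 0:
  p(x) = 1/3,  q(x) = -x^2 - 4x - 8/3.
Indicial equation: r(r-1) + (1/3) r + (-8/3) = 0 -> roots r_1 = 2, r_2 = -4/3.
Take r = r_1 = 2. Let y(x) = x^r sum_{n>=0} a_n x^n with a_0 = 1.
Substitute y = x^r sum a_n x^n and match x^{r+n}. The recurrence is
  D(n) a_n - 4 a_{n-1} - 1 a_{n-2} = 0,  where D(n) = (r+n)(r+n-1) + (1/3)(r+n) + (-8/3).
  a_n = [4 a_{n-1} + 1 a_{n-2}] / D(n).
Since the indicial polynomial factors as (r - r_1)(r - r_2), D(n) = (r_1 + n - r_1)(r_1 + n - r_2) = n(n + 10/3).
Evaluating step by step (a_0 = 1):
  n = 1: D(1) = 1(1 + 10/3) = 13/3; numerator = 4(1) = 4; a_1 = (4)/(13/3) = 12/13
  n = 2: D(2) = 2(2 + 10/3) = 32/3; numerator = 4(12/13) + 1(1) = 61/13; a_2 = (61/13)/(32/3) = 183/416
  n = 3: D(3) = 3(3 + 10/3) = 19; numerator = 4(183/416) + 1(12/13) = 279/104; a_3 = (279/104)/(19) = 279/1976

r = 2; a_0 = 1; a_1 = 12/13; a_2 = 183/416; a_3 = 279/1976


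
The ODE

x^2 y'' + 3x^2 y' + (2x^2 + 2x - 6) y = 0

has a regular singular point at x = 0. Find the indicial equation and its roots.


Divide by x^2 to reach normal form y'' + P_1(x) y' + P_2(x) y = 0 with P_1(x) = 3 and P_2(x) = 2 + 2/x - 6/x^2.
x = 0 is a singular point because the y-coefficient 2 + 2/x - 6/x^2 has a pole at x = 0.
It is a regular singular point because x P_1(x) = p(x) = 3x and x^2 P_2(x) = q(x) = 2x^2 + 2x - 6 are polynomials, hence analytic at x = 0.
p(0) = 0,  q(0) = -6.
Indicial equation: r(r-1) + p(0) r + q(0) = 0, i.e. r^2 + (p(0) - 1) r + q(0) = 0, i.e. r^2 - 1 r - 6 = 0.
Discriminant: (-1)^2 - 4(-6) = 25, so r = (1 ± 5)/2.
Solving: r_1 = 3, r_2 = -2.

indicial: r^2 - 1 r - 6 = 0; roots r_1 = 3, r_2 = -2


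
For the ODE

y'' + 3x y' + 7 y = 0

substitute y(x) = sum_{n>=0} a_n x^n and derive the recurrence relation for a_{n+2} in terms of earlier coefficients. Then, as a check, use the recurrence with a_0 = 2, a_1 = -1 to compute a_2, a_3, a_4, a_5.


Substitute y = sum_n a_n x^n.
y''(x) has coefficient (n+2)(n+1) a_{n+2} at x^n;
3 x y'(x) has coefficient 3 n a_n at x^n (shift);
7 y(x) has coefficient 7 a_n at x^n.
Matching x^n: (n+2)(n+1) a_{n+2} + (3n + 7) a_n = 0.
Thus a_{n+2} = (-3n - 7) / ((n+1)(n+2)) * a_n.

Check with a_0 = 2, a_1 = -1 (apply the recurrence for n = 0, 1, 2, 3): a_0 = 2, a_1 = -1, a_2 = -7, a_3 = 5/3, a_4 = 91/12, a_5 = -4/3.

a_(n+2) = (-3n - 7) / ((n+1)(n+2)) * a_n; check: a_0 = 2, a_1 = -1, a_2 = -7, a_3 = 5/3, a_4 = 91/12, a_5 = -4/3


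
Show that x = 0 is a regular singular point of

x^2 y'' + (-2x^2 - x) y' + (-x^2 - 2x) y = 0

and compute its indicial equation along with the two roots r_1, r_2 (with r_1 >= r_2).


Divide by x^2 to reach normal form y'' + P_1(x) y' + P_2(x) y = 0 with P_1(x) = -2 - 1/x and P_2(x) = -1 - 2/x.
x = 0 is a singular point because the y'-coefficient -2 - 1/x has a pole at x = 0 and the y-coefficient -1 - 2/x has a pole at x = 0.
It is a regular singular point because x P_1(x) = p(x) = -2x - 1 and x^2 P_2(x) = q(x) = -x^2 - 2x are polynomials, hence analytic at x = 0.
p(0) = -1,  q(0) = 0.
Indicial equation: r(r-1) + p(0) r + q(0) = 0, i.e. r^2 + (p(0) - 1) r + q(0) = 0, i.e. r^2 - 2 r = 0.
Discriminant: (-2)^2 - 4(0) = 4, so r = (2 ± 2)/2.
Solving: r_1 = 2, r_2 = 0.

indicial: r^2 - 2 r = 0; roots r_1 = 2, r_2 = 0


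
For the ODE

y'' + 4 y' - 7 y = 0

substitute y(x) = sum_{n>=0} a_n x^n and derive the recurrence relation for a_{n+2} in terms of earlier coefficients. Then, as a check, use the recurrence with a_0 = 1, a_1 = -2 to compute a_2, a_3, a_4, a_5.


Substitute y = sum_n a_n x^n.
y''(x) has coefficient (n+2)(n+1) a_{n+2} at x^n;
4 y'(x) has coefficient 4 (n+1) a_{n+1} at x^n;
-7 y(x) has coefficient -7 a_n at x^n.
Matching x^n: (n+2)(n+1) a_{n+2} + 4 (n+1) a_{n+1} - 7 a_n = 0.
Thus a_{n+2} = [-4 (n+1) a_{n+1} + 7 a_n] / ((n+1)(n+2)).

Check with a_0 = 1, a_1 = -2 (apply the recurrence for n = 0, 1, 2, 3): a_0 = 1, a_1 = -2, a_2 = 15/2, a_3 = -37/3, a_4 = 401/24, a_5 = -1061/60.

a_(n+2) = [-4 (n+1) a_(n+1) + 7 a_n] / ((n+1)(n+2)); check: a_0 = 1, a_1 = -2, a_2 = 15/2, a_3 = -37/3, a_4 = 401/24, a_5 = -1061/60


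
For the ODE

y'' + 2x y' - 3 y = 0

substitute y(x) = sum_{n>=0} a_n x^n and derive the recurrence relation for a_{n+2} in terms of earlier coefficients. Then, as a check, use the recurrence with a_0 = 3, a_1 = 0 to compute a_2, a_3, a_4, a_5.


Substitute y = sum_n a_n x^n.
y''(x) has coefficient (n+2)(n+1) a_{n+2} at x^n;
2 x y'(x) has coefficient 2 n a_n at x^n (shift);
-3 y(x) has coefficient -3 a_n at x^n.
Matching x^n: (n+2)(n+1) a_{n+2} + (2n - 3) a_n = 0.
Thus a_{n+2} = (-2n + 3) / ((n+1)(n+2)) * a_n.

Check with a_0 = 3, a_1 = 0 (apply the recurrence for n = 0, 1, 2, 3): a_0 = 3, a_1 = 0, a_2 = 9/2, a_3 = 0, a_4 = -3/8, a_5 = 0.

a_(n+2) = (-2n + 3) / ((n+1)(n+2)) * a_n; check: a_0 = 3, a_1 = 0, a_2 = 9/2, a_3 = 0, a_4 = -3/8, a_5 = 0


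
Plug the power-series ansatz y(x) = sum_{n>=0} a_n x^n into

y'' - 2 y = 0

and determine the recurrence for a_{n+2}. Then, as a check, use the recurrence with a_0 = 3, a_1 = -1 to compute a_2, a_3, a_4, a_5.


Substitute y = sum_n a_n x^n into y'' + (const) y = 0.
y''(x) = sum_{n>=0} (n+2)(n+1) a_{n+2} x^n.
The ODE becomes sum_n [(n+2)(n+1) a_{n+2} - 2 a_n] x^n = 0.
Setting each coefficient to zero gives the recurrence:
  (n+2)(n+1) a_{n+2} - 2 a_n = 0,
  a_{n+2} = 2 / ((n+1)(n+2)) a_n.

Check with a_0 = 3, a_1 = -1 (apply the recurrence for n = 0, 1, 2, 3): a_0 = 3, a_1 = -1, a_2 = 3, a_3 = -1/3, a_4 = 1/2, a_5 = -1/30.

a_{n+2} = 2/((n+1)(n+2)) * a_n; check: a_0 = 3, a_1 = -1, a_2 = 3, a_3 = -1/3, a_4 = 1/2, a_5 = -1/30


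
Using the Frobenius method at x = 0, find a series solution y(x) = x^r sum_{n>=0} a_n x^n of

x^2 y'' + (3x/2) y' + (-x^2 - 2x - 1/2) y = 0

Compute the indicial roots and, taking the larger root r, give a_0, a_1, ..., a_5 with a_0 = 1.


Write in Frobenius form y'' + (p(x)/x) y' + (q(x)/x^2) y = 0:
  p(x) = 3/2,  q(x) = -x^2 - 2x - 1/2.
Indicial equation: r(r-1) + (3/2) r + (-1/2) = 0 -> roots r_1 = 1/2, r_2 = -1.
Take r = r_1 = 1/2. Let y(x) = x^r sum_{n>=0} a_n x^n with a_0 = 1.
Substitute y = x^r sum a_n x^n and match x^{r+n}. The recurrence is
  D(n) a_n - 2 a_{n-1} - 1 a_{n-2} = 0,  where D(n) = (r+n)(r+n-1) + (3/2)(r+n) + (-1/2).
  a_n = [2 a_{n-1} + 1 a_{n-2}] / D(n).
Since the indicial polynomial factors as (r - r_1)(r - r_2), D(n) = (r_1 + n - r_1)(r_1 + n - r_2) = n(n + 3/2).
Evaluating step by step (a_0 = 1):
  n = 1: D(1) = 1(1 + 3/2) = 5/2; numerator = 2(1) = 2; a_1 = (2)/(5/2) = 4/5
  n = 2: D(2) = 2(2 + 3/2) = 7; numerator = 2(4/5) + 1(1) = 13/5; a_2 = (13/5)/(7) = 13/35
  n = 3: D(3) = 3(3 + 3/2) = 27/2; numerator = 2(13/35) + 1(4/5) = 54/35; a_3 = (54/35)/(27/2) = 4/35
  n = 4: D(4) = 4(4 + 3/2) = 22; numerator = 2(4/35) + 1(13/35) = 3/5; a_4 = (3/5)/(22) = 3/110
  n = 5: D(5) = 5(5 + 3/2) = 65/2; numerator = 2(3/110) + 1(4/35) = 13/77; a_5 = (13/77)/(65/2) = 2/385

r = 1/2; a_0 = 1; a_1 = 4/5; a_2 = 13/35; a_3 = 4/35; a_4 = 3/110; a_5 = 2/385


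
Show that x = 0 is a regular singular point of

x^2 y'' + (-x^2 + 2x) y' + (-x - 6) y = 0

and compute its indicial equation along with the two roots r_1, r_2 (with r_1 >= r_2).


Divide by x^2 to reach normal form y'' + P_1(x) y' + P_2(x) y = 0 with P_1(x) = -1 + 2/x and P_2(x) = -1/x - 6/x^2.
x = 0 is a singular point because the y'-coefficient -1 + 2/x has a pole at x = 0 and the y-coefficient -1/x - 6/x^2 has a pole at x = 0.
It is a regular singular point because x P_1(x) = p(x) = 2 - x and x^2 P_2(x) = q(x) = -x - 6 are polynomials, hence analytic at x = 0.
p(0) = 2,  q(0) = -6.
Indicial equation: r(r-1) + p(0) r + q(0) = 0, i.e. r^2 + (p(0) - 1) r + q(0) = 0, i.e. r^2 + 1 r - 6 = 0.
Discriminant: (1)^2 - 4(-6) = 25, so r = (-1 ± 5)/2.
Solving: r_1 = 2, r_2 = -3.

indicial: r^2 + 1 r - 6 = 0; roots r_1 = 2, r_2 = -3


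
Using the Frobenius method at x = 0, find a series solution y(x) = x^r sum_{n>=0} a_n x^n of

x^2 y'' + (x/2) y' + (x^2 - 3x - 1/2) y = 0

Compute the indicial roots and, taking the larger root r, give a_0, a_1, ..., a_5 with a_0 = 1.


Write in Frobenius form y'' + (p(x)/x) y' + (q(x)/x^2) y = 0:
  p(x) = 1/2,  q(x) = x^2 - 3x - 1/2.
Indicial equation: r(r-1) + (1/2) r + (-1/2) = 0 -> roots r_1 = 1, r_2 = -1/2.
Take r = r_1 = 1. Let y(x) = x^r sum_{n>=0} a_n x^n with a_0 = 1.
Substitute y = x^r sum a_n x^n and match x^{r+n}. The recurrence is
  D(n) a_n - 3 a_{n-1} + 1 a_{n-2} = 0,  where D(n) = (r+n)(r+n-1) + (1/2)(r+n) + (-1/2).
  a_n = [3 a_{n-1} - 1 a_{n-2}] / D(n).
Since the indicial polynomial factors as (r - r_1)(r - r_2), D(n) = (r_1 + n - r_1)(r_1 + n - r_2) = n(n + 3/2).
Evaluating step by step (a_0 = 1):
  n = 1: D(1) = 1(1 + 3/2) = 5/2; numerator = 3(1) = 3; a_1 = (3)/(5/2) = 6/5
  n = 2: D(2) = 2(2 + 3/2) = 7; numerator = 3(6/5) - 1(1) = 13/5; a_2 = (13/5)/(7) = 13/35
  n = 3: D(3) = 3(3 + 3/2) = 27/2; numerator = 3(13/35) - 1(6/5) = -3/35; a_3 = (-3/35)/(27/2) = -2/315
  n = 4: D(4) = 4(4 + 3/2) = 22; numerator = 3(-2/315) - 1(13/35) = -41/105; a_4 = (-41/105)/(22) = -41/2310
  n = 5: D(5) = 5(5 + 3/2) = 65/2; numerator = 3(-41/2310) - 1(-2/315) = -65/1386; a_5 = (-65/1386)/(65/2) = -1/693

r = 1; a_0 = 1; a_1 = 6/5; a_2 = 13/35; a_3 = -2/315; a_4 = -41/2310; a_5 = -1/693


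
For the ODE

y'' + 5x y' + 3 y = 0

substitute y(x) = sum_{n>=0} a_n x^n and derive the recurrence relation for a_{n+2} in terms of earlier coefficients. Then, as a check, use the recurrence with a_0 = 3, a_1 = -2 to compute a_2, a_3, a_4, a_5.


Substitute y = sum_n a_n x^n.
y''(x) has coefficient (n+2)(n+1) a_{n+2} at x^n;
5 x y'(x) has coefficient 5 n a_n at x^n (shift);
3 y(x) has coefficient 3 a_n at x^n.
Matching x^n: (n+2)(n+1) a_{n+2} + (5n + 3) a_n = 0.
Thus a_{n+2} = (-5n - 3) / ((n+1)(n+2)) * a_n.

Check with a_0 = 3, a_1 = -2 (apply the recurrence for n = 0, 1, 2, 3): a_0 = 3, a_1 = -2, a_2 = -9/2, a_3 = 8/3, a_4 = 39/8, a_5 = -12/5.

a_(n+2) = (-5n - 3) / ((n+1)(n+2)) * a_n; check: a_0 = 3, a_1 = -2, a_2 = -9/2, a_3 = 8/3, a_4 = 39/8, a_5 = -12/5


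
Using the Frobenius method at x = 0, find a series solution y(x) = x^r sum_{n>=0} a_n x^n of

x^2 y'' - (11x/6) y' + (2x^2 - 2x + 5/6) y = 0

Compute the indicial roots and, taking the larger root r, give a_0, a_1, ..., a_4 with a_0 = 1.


Write in Frobenius form y'' + (p(x)/x) y' + (q(x)/x^2) y = 0:
  p(x) = -11/6,  q(x) = 2x^2 - 2x + 5/6.
Indicial equation: r(r-1) + (-11/6) r + (5/6) = 0 -> roots r_1 = 5/2, r_2 = 1/3.
Take r = r_1 = 5/2. Let y(x) = x^r sum_{n>=0} a_n x^n with a_0 = 1.
Substitute y = x^r sum a_n x^n and match x^{r+n}. The recurrence is
  D(n) a_n - 2 a_{n-1} + 2 a_{n-2} = 0,  where D(n) = (r+n)(r+n-1) + (-11/6)(r+n) + (5/6).
  a_n = [2 a_{n-1} - 2 a_{n-2}] / D(n).
Since the indicial polynomial factors as (r - r_1)(r - r_2), D(n) = (r_1 + n - r_1)(r_1 + n - r_2) = n(n + 13/6).
Evaluating step by step (a_0 = 1):
  n = 1: D(1) = 1(1 + 13/6) = 19/6; numerator = 2(1) = 2; a_1 = (2)/(19/6) = 12/19
  n = 2: D(2) = 2(2 + 13/6) = 25/3; numerator = 2(12/19) - 2(1) = -14/19; a_2 = (-14/19)/(25/3) = -42/475
  n = 3: D(3) = 3(3 + 13/6) = 31/2; numerator = 2(-42/475) - 2(12/19) = -36/25; a_3 = (-36/25)/(31/2) = -72/775
  n = 4: D(4) = 4(4 + 13/6) = 74/3; numerator = 2(-72/775) - 2(-42/475) = -132/14725; a_4 = (-132/14725)/(74/3) = -198/544825

r = 5/2; a_0 = 1; a_1 = 12/19; a_2 = -42/475; a_3 = -72/775; a_4 = -198/544825


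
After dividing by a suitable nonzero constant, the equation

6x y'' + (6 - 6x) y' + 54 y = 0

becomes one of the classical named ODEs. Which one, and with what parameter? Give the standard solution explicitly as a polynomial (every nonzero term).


All three coefficients share the factor 6; dividing through by 6 gives  x y'' + (1 - x) y' + 9 y = 0.
This matches the Laguerre equation x y'' + (1 - x) y' + n y = 0 with n = 9; the polynomial solution is L_9(x).
With y = sum_k a_k x^k, matching x^k gives (k+1)k a_{k+1} + (k+1) a_{k+1} - k a_k + n a_k = 0, i.e. (k+1)^2 a_{k+1} = (k - n) a_k = (k - 9) a_k. The right side vanishes at k = 9, so the series terminates at degree 9.
Standard normalization L_n(0) = 1 gives a_0 = 1. Work upward with a_{k+1} = (k - 9) a_k / (k+1)^2:
  a_1 = (0 - 9)(1) / 1^2 = -9/1 = -9
  a_2 = (1 - 9)(-9) / 2^2 = 72/4 = 18
  a_3 = (2 - 9)(18) / 3^2 = -126/9 = -14
  a_4 = (3 - 9)(-14) / 4^2 = 84/16 = 21/4
  a_5 = (4 - 9)(21/4) / 5^2 = (-105/4)/25 = -21/20
  a_6 = (5 - 9)(-21/20) / 6^2 = (21/5)/36 = 7/60
  a_7 = (6 - 9)(7/60) / 7^2 = (-7/20)/49 = -1/140
  a_8 = (7 - 9)(-1/140) / 8^2 = (1/70)/64 = 1/4480
  a_9 = (8 - 9)(1/4480) / 9^2 = (-1/4480)/81 = -1/362880
Hence L_9(x) = -x^9/362880 + x^8/4480 - x^7/140 + 7 x^6/60 - 21 x^5/20 + 21 x^4/4 - 14 x^3 + 18 x^2 - 9 x + 1.

L_9(x); series = -x^9/362880 + x^8/4480 - x^7/140 + 7 x^6/60 - 21 x^5/20 + 21 x^4/4 - 14 x^3 + 18 x^2 - 9 x + 1


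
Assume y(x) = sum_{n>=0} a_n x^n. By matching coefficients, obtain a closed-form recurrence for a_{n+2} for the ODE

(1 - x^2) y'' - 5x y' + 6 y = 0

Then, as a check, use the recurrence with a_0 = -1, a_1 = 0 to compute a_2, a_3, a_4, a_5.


Substitute y = sum_n a_n x^n.
(1 - 1 x^2) y'' contributes (n+2)(n+1) a_{n+2} - n(n-1) a_n at x^n.
-5 x y'(x) contributes -5 n a_n at x^n.
6 y(x) contributes 6 a_n at x^n.
Matching x^n: (n+2)(n+1) a_{n+2} + (-n(n-1) - 5 n + 6) a_n = 0.
Thus a_{n+2} = (n(n-1) + 5 n - 6) / ((n+1)(n+2)) * a_n.

Check with a_0 = -1, a_1 = 0 (apply the recurrence for n = 0, 1, 2, 3): a_0 = -1, a_1 = 0, a_2 = 3, a_3 = 0, a_4 = 3/2, a_5 = 0.

a_(n+2) = (n(n-1) + 5 n - 6) / ((n+1)(n+2)) * a_n; check: a_0 = -1, a_1 = 0, a_2 = 3, a_3 = 0, a_4 = 3/2, a_5 = 0


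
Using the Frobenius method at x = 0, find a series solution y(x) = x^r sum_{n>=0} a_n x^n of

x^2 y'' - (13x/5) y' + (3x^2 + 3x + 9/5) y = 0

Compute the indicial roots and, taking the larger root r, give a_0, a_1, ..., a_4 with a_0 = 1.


Write in Frobenius form y'' + (p(x)/x) y' + (q(x)/x^2) y = 0:
  p(x) = -13/5,  q(x) = 3x^2 + 3x + 9/5.
Indicial equation: r(r-1) + (-13/5) r + (9/5) = 0 -> roots r_1 = 3, r_2 = 3/5.
Take r = r_1 = 3. Let y(x) = x^r sum_{n>=0} a_n x^n with a_0 = 1.
Substitute y = x^r sum a_n x^n and match x^{r+n}. The recurrence is
  D(n) a_n + 3 a_{n-1} + 3 a_{n-2} = 0,  where D(n) = (r+n)(r+n-1) + (-13/5)(r+n) + (9/5).
  a_n = [-3 a_{n-1} - 3 a_{n-2}] / D(n).
Since the indicial polynomial factors as (r - r_1)(r - r_2), D(n) = (r_1 + n - r_1)(r_1 + n - r_2) = n(n + 12/5).
Evaluating step by step (a_0 = 1):
  n = 1: D(1) = 1(1 + 12/5) = 17/5; numerator = -3(1) = -3; a_1 = (-3)/(17/5) = -15/17
  n = 2: D(2) = 2(2 + 12/5) = 44/5; numerator = -3(-15/17) - 3(1) = -6/17; a_2 = (-6/17)/(44/5) = -15/374
  n = 3: D(3) = 3(3 + 12/5) = 81/5; numerator = -3(-15/374) - 3(-15/17) = 1035/374; a_3 = (1035/374)/(81/5) = 575/3366
  n = 4: D(4) = 4(4 + 12/5) = 128/5; numerator = -3(575/3366) - 3(-15/374) = -20/51; a_4 = (-20/51)/(128/5) = -25/1632

r = 3; a_0 = 1; a_1 = -15/17; a_2 = -15/374; a_3 = 575/3366; a_4 = -25/1632


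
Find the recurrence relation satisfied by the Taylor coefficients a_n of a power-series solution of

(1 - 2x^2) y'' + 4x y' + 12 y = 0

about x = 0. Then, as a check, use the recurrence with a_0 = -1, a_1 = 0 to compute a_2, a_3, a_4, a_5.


Substitute y = sum_n a_n x^n.
(1 - 2 x^2) y'' contributes (n+2)(n+1) a_{n+2} - 2 n(n-1) a_n at x^n.
4 x y'(x) contributes 4 n a_n at x^n.
12 y(x) contributes 12 a_n at x^n.
Matching x^n: (n+2)(n+1) a_{n+2} + (-2 n(n-1) + 4 n + 12) a_n = 0.
Thus a_{n+2} = (2 n(n-1) - 4 n - 12) / ((n+1)(n+2)) * a_n.

Check with a_0 = -1, a_1 = 0 (apply the recurrence for n = 0, 1, 2, 3): a_0 = -1, a_1 = 0, a_2 = 6, a_3 = 0, a_4 = -8, a_5 = 0.

a_(n+2) = (2 n(n-1) - 4 n - 12) / ((n+1)(n+2)) * a_n; check: a_0 = -1, a_1 = 0, a_2 = 6, a_3 = 0, a_4 = -8, a_5 = 0


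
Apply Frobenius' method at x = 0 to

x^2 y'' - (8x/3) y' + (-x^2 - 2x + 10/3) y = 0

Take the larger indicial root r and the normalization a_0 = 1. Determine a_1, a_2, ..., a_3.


Write in Frobenius form y'' + (p(x)/x) y' + (q(x)/x^2) y = 0:
  p(x) = -8/3,  q(x) = -x^2 - 2x + 10/3.
Indicial equation: r(r-1) + (-8/3) r + (10/3) = 0 -> roots r_1 = 2, r_2 = 5/3.
Take r = r_1 = 2. Let y(x) = x^r sum_{n>=0} a_n x^n with a_0 = 1.
Substitute y = x^r sum a_n x^n and match x^{r+n}. The recurrence is
  D(n) a_n - 2 a_{n-1} - 1 a_{n-2} = 0,  where D(n) = (r+n)(r+n-1) + (-8/3)(r+n) + (10/3).
  a_n = [2 a_{n-1} + 1 a_{n-2}] / D(n).
Since the indicial polynomial factors as (r - r_1)(r - r_2), D(n) = (r_1 + n - r_1)(r_1 + n - r_2) = n(n + 1/3).
Evaluating step by step (a_0 = 1):
  n = 1: D(1) = 1(1 + 1/3) = 4/3; numerator = 2(1) = 2; a_1 = (2)/(4/3) = 3/2
  n = 2: D(2) = 2(2 + 1/3) = 14/3; numerator = 2(3/2) + 1(1) = 4; a_2 = (4)/(14/3) = 6/7
  n = 3: D(3) = 3(3 + 1/3) = 10; numerator = 2(6/7) + 1(3/2) = 45/14; a_3 = (45/14)/(10) = 9/28

r = 2; a_0 = 1; a_1 = 3/2; a_2 = 6/7; a_3 = 9/28


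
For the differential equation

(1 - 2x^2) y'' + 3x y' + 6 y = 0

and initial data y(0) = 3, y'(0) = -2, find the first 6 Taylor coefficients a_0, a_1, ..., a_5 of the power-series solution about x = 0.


Ansatz: y(x) = sum_{n>=0} a_n x^n, so y'(x) = sum_{n>=1} n a_n x^(n-1) and y''(x) = sum_{n>=2} n(n-1) a_n x^(n-2).
Substitute into P(x) y'' + Q(x) y' + R(x) y = 0 with P(x) = 1 - 2x^2, Q(x) = 3x, R(x) = 6, and match powers of x.
Initial conditions: a_0 = 3, a_1 = -2.
Setting the coefficient of each power of x to zero and solving order by order (substituting the coefficients already found):
  x^0: 2 a_2 + 6 a_0 = 0  ->  2 a_2 = -6 a_0 = -18  ->  a_2 = -9
  x^1: 6 a_3 + 9 a_1 = 0  ->  6 a_3 = -9 a_1 = 18  ->  a_3 = 3
  x^2: 12 a_4 + 8 a_2 = 0  ->  12 a_4 = -8 a_2 = 72  ->  a_4 = 6
  x^3: 20 a_5 + 3 a_3 = 0  ->  20 a_5 = -3 a_3 = -9  ->  a_5 = -9/20
Truncated series: y(x) = 3 - 2 x - 9 x^2 + 3 x^3 + 6 x^4 - (9/20) x^5 + O(x^6).

a_0 = 3; a_1 = -2; a_2 = -9; a_3 = 3; a_4 = 6; a_5 = -9/20


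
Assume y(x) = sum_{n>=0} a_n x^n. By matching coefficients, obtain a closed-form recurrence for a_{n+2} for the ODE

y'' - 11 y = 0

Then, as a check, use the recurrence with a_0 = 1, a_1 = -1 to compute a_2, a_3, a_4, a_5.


Substitute y = sum_n a_n x^n into y'' + (const) y = 0.
y''(x) = sum_{n>=0} (n+2)(n+1) a_{n+2} x^n.
The ODE becomes sum_n [(n+2)(n+1) a_{n+2} - 11 a_n] x^n = 0.
Setting each coefficient to zero gives the recurrence:
  (n+2)(n+1) a_{n+2} - 11 a_n = 0,
  a_{n+2} = 11 / ((n+1)(n+2)) a_n.

Check with a_0 = 1, a_1 = -1 (apply the recurrence for n = 0, 1, 2, 3): a_0 = 1, a_1 = -1, a_2 = 11/2, a_3 = -11/6, a_4 = 121/24, a_5 = -121/120.

a_{n+2} = 11/((n+1)(n+2)) * a_n; check: a_0 = 1, a_1 = -1, a_2 = 11/2, a_3 = -11/6, a_4 = 121/24, a_5 = -121/120


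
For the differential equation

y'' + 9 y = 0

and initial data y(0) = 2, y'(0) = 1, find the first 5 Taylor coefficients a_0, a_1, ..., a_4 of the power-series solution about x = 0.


Ansatz: y(x) = sum_{n>=0} a_n x^n, so y'(x) = sum_{n>=1} n a_n x^(n-1) and y''(x) = sum_{n>=2} n(n-1) a_n x^(n-2).
Substitute into P(x) y'' + Q(x) y' + R(x) y = 0 with P(x) = 1, Q(x) = 0, R(x) = 9, and match powers of x.
Initial conditions: a_0 = 2, a_1 = 1.
Setting the coefficient of each power of x to zero and solving order by order (substituting the coefficients already found):
  x^0: 2 a_2 + 9 a_0 = 0  ->  2 a_2 = -9 a_0 = -18  ->  a_2 = -9
  x^1: 6 a_3 + 9 a_1 = 0  ->  6 a_3 = -9 a_1 = -9  ->  a_3 = -3/2
  x^2: 12 a_4 + 9 a_2 = 0  ->  12 a_4 = -9 a_2 = 81  ->  a_4 = 27/4
Truncated series: y(x) = 2 + x - 9 x^2 - (3/2) x^3 + (27/4) x^4 + O(x^5).

a_0 = 2; a_1 = 1; a_2 = -9; a_3 = -3/2; a_4 = 27/4


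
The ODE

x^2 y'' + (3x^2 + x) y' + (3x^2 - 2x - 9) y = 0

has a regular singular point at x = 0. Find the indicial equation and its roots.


Divide by x^2 to reach normal form y'' + P_1(x) y' + P_2(x) y = 0 with P_1(x) = 3 + 1/x and P_2(x) = 3 - 2/x - 9/x^2.
x = 0 is a singular point because the y'-coefficient 3 + 1/x has a pole at x = 0 and the y-coefficient 3 - 2/x - 9/x^2 has a pole at x = 0.
It is a regular singular point because x P_1(x) = p(x) = 3x + 1 and x^2 P_2(x) = q(x) = 3x^2 - 2x - 9 are polynomials, hence analytic at x = 0.
p(0) = 1,  q(0) = -9.
Indicial equation: r(r-1) + p(0) r + q(0) = 0, i.e. r^2 + (p(0) - 1) r + q(0) = 0, i.e. r^2 - 9 = 0.
Discriminant: (0)^2 - 4(-9) = 36, so r = (0 ± 6)/2.
Solving: r_1 = 3, r_2 = -3.

indicial: r^2 - 9 = 0; roots r_1 = 3, r_2 = -3


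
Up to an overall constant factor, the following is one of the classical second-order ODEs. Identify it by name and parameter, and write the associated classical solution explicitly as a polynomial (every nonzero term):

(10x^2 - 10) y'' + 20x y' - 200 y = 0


All three coefficients share the factor -10; dividing through by -10 gives  (1 - x^2) y'' - 2x y' + 20 y = 0.
This matches the Legendre equation (1 - x^2) y'' - 2x y' + n(n+1) y = 0 (note the -2x y' term) with n(n+1) = 20, so n = 4; the polynomial solution is P_4(x).
With y = sum_k a_k x^k, matching x^k gives (k+2)(k+1) a_{k+2} = [k(k+1) - n(n+1)] a_k = (k - 4)(k + 5) a_k. The right side vanishes at k = 4, so the series with the parity of 4 terminates at degree 4.
Standard normalization (P_n(1) = 1): leading coefficient (2n)!/(2^n (n!)^2) = 40320/(16*576) = 35/8, so a_4 = 35/8. Work downward with a_k = (k+1)(k+2) a_{k+2} / ((k - 4)(k + 5)):
  a_2 = (3)(4)(35/8) / ((2 - 4)(2 + 5)) = (105/2)/(-14) = -15/4
  a_0 = (1)(2)(-15/4) / ((0 - 4)(0 + 5)) = (-15/2)/(-20) = 3/8
Hence P_4(x) = 35 x^4/8 - 15 x^2/4 + 3/8.

P_4(x); series = 35 x^4/8 - 15 x^2/4 + 3/8


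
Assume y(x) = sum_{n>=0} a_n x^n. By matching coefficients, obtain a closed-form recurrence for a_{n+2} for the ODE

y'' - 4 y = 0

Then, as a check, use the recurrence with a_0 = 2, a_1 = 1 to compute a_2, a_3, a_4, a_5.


Substitute y = sum_n a_n x^n into y'' + (const) y = 0.
y''(x) = sum_{n>=0} (n+2)(n+1) a_{n+2} x^n.
The ODE becomes sum_n [(n+2)(n+1) a_{n+2} - 4 a_n] x^n = 0.
Setting each coefficient to zero gives the recurrence:
  (n+2)(n+1) a_{n+2} - 4 a_n = 0,
  a_{n+2} = 4 / ((n+1)(n+2)) a_n.

Check with a_0 = 2, a_1 = 1 (apply the recurrence for n = 0, 1, 2, 3): a_0 = 2, a_1 = 1, a_2 = 4, a_3 = 2/3, a_4 = 4/3, a_5 = 2/15.

a_{n+2} = 4/((n+1)(n+2)) * a_n; check: a_0 = 2, a_1 = 1, a_2 = 4, a_3 = 2/3, a_4 = 4/3, a_5 = 2/15


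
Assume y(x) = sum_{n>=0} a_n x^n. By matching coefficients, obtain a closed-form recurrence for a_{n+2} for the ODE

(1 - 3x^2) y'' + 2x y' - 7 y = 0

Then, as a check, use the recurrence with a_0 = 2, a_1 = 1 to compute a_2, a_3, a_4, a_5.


Substitute y = sum_n a_n x^n.
(1 - 3 x^2) y'' contributes (n+2)(n+1) a_{n+2} - 3 n(n-1) a_n at x^n.
2 x y'(x) contributes 2 n a_n at x^n.
-7 y(x) contributes -7 a_n at x^n.
Matching x^n: (n+2)(n+1) a_{n+2} + (-3 n(n-1) + 2 n - 7) a_n = 0.
Thus a_{n+2} = (3 n(n-1) - 2 n + 7) / ((n+1)(n+2)) * a_n.

Check with a_0 = 2, a_1 = 1 (apply the recurrence for n = 0, 1, 2, 3): a_0 = 2, a_1 = 1, a_2 = 7, a_3 = 5/6, a_4 = 21/4, a_5 = 19/24.

a_(n+2) = (3 n(n-1) - 2 n + 7) / ((n+1)(n+2)) * a_n; check: a_0 = 2, a_1 = 1, a_2 = 7, a_3 = 5/6, a_4 = 21/4, a_5 = 19/24


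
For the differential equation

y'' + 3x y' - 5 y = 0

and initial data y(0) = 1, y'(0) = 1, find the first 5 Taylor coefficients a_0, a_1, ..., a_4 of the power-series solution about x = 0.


Ansatz: y(x) = sum_{n>=0} a_n x^n, so y'(x) = sum_{n>=1} n a_n x^(n-1) and y''(x) = sum_{n>=2} n(n-1) a_n x^(n-2).
Substitute into P(x) y'' + Q(x) y' + R(x) y = 0 with P(x) = 1, Q(x) = 3x, R(x) = -5, and match powers of x.
Initial conditions: a_0 = 1, a_1 = 1.
Setting the coefficient of each power of x to zero and solving order by order (substituting the coefficients already found):
  x^0: 2 a_2 - 5 a_0 = 0  ->  2 a_2 = 5 a_0 = 5  ->  a_2 = 5/2
  x^1: 6 a_3 - 2 a_1 = 0  ->  6 a_3 = 2 a_1 = 2  ->  a_3 = 1/3
  x^2: 12 a_4 + a_2 = 0  ->  12 a_4 = -a_2 = -5/2  ->  a_4 = -5/24
Truncated series: y(x) = 1 + x + (5/2) x^2 + (1/3) x^3 - (5/24) x^4 + O(x^5).

a_0 = 1; a_1 = 1; a_2 = 5/2; a_3 = 1/3; a_4 = -5/24


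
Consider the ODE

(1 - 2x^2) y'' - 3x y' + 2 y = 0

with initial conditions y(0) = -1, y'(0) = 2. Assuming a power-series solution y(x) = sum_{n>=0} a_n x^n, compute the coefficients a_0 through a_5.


Ansatz: y(x) = sum_{n>=0} a_n x^n, so y'(x) = sum_{n>=1} n a_n x^(n-1) and y''(x) = sum_{n>=2} n(n-1) a_n x^(n-2).
Substitute into P(x) y'' + Q(x) y' + R(x) y = 0 with P(x) = 1 - 2x^2, Q(x) = -3x, R(x) = 2, and match powers of x.
Initial conditions: a_0 = -1, a_1 = 2.
Setting the coefficient of each power of x to zero and solving order by order (substituting the coefficients already found):
  x^0: 2 a_2 + 2 a_0 = 0  ->  2 a_2 = -2 a_0 = 2  ->  a_2 = 1
  x^1: 6 a_3 - a_1 = 0  ->  6 a_3 = a_1 = 2  ->  a_3 = 1/3
  x^2: 12 a_4 - 8 a_2 = 0  ->  12 a_4 = 8 a_2 = 8  ->  a_4 = 2/3
  x^3: 20 a_5 - 19 a_3 = 0  ->  20 a_5 = 19 a_3 = 19/3  ->  a_5 = 19/60
Truncated series: y(x) = -1 + 2 x + x^2 + (1/3) x^3 + (2/3) x^4 + (19/60) x^5 + O(x^6).

a_0 = -1; a_1 = 2; a_2 = 1; a_3 = 1/3; a_4 = 2/3; a_5 = 19/60


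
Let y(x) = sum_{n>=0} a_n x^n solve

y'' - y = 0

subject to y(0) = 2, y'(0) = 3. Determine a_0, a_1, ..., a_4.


Ansatz: y(x) = sum_{n>=0} a_n x^n, so y'(x) = sum_{n>=1} n a_n x^(n-1) and y''(x) = sum_{n>=2} n(n-1) a_n x^(n-2).
Substitute into P(x) y'' + Q(x) y' + R(x) y = 0 with P(x) = 1, Q(x) = 0, R(x) = -1, and match powers of x.
Initial conditions: a_0 = 2, a_1 = 3.
Setting the coefficient of each power of x to zero and solving order by order (substituting the coefficients already found):
  x^0: 2 a_2 - a_0 = 0  ->  2 a_2 = a_0 = 2  ->  a_2 = 1
  x^1: 6 a_3 - a_1 = 0  ->  6 a_3 = a_1 = 3  ->  a_3 = 1/2
  x^2: 12 a_4 - a_2 = 0  ->  12 a_4 = a_2 = 1  ->  a_4 = 1/12
Truncated series: y(x) = 2 + 3 x + x^2 + (1/2) x^3 + (1/12) x^4 + O(x^5).

a_0 = 2; a_1 = 3; a_2 = 1; a_3 = 1/2; a_4 = 1/12


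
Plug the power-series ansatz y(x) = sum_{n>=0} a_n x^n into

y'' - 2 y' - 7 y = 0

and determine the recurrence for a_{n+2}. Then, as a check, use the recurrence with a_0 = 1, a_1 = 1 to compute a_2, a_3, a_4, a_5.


Substitute y = sum_n a_n x^n.
y''(x) has coefficient (n+2)(n+1) a_{n+2} at x^n;
-2 y'(x) has coefficient -2 (n+1) a_{n+1} at x^n;
-7 y(x) has coefficient -7 a_n at x^n.
Matching x^n: (n+2)(n+1) a_{n+2} - 2 (n+1) a_{n+1} - 7 a_n = 0.
Thus a_{n+2} = [2 (n+1) a_{n+1} + 7 a_n] / ((n+1)(n+2)).

Check with a_0 = 1, a_1 = 1 (apply the recurrence for n = 0, 1, 2, 3): a_0 = 1, a_1 = 1, a_2 = 9/2, a_3 = 25/6, a_4 = 113/24, a_5 = 401/120.

a_(n+2) = [2 (n+1) a_(n+1) + 7 a_n] / ((n+1)(n+2)); check: a_0 = 1, a_1 = 1, a_2 = 9/2, a_3 = 25/6, a_4 = 113/24, a_5 = 401/120


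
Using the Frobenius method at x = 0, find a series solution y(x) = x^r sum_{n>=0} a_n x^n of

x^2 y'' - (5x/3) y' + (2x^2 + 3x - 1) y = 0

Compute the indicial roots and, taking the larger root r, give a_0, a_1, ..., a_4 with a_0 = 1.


Write in Frobenius form y'' + (p(x)/x) y' + (q(x)/x^2) y = 0:
  p(x) = -5/3,  q(x) = 2x^2 + 3x - 1.
Indicial equation: r(r-1) + (-5/3) r + (-1) = 0 -> roots r_1 = 3, r_2 = -1/3.
Take r = r_1 = 3. Let y(x) = x^r sum_{n>=0} a_n x^n with a_0 = 1.
Substitute y = x^r sum a_n x^n and match x^{r+n}. The recurrence is
  D(n) a_n + 3 a_{n-1} + 2 a_{n-2} = 0,  where D(n) = (r+n)(r+n-1) + (-5/3)(r+n) + (-1).
  a_n = [-3 a_{n-1} - 2 a_{n-2}] / D(n).
Since the indicial polynomial factors as (r - r_1)(r - r_2), D(n) = (r_1 + n - r_1)(r_1 + n - r_2) = n(n + 10/3).
Evaluating step by step (a_0 = 1):
  n = 1: D(1) = 1(1 + 10/3) = 13/3; numerator = -3(1) = -3; a_1 = (-3)/(13/3) = -9/13
  n = 2: D(2) = 2(2 + 10/3) = 32/3; numerator = -3(-9/13) - 2(1) = 1/13; a_2 = (1/13)/(32/3) = 3/416
  n = 3: D(3) = 3(3 + 10/3) = 19; numerator = -3(3/416) - 2(-9/13) = 567/416; a_3 = (567/416)/(19) = 567/7904
  n = 4: D(4) = 4(4 + 10/3) = 88/3; numerator = -3(567/7904) - 2(3/416) = -1815/7904; a_4 = (-1815/7904)/(88/3) = -495/63232

r = 3; a_0 = 1; a_1 = -9/13; a_2 = 3/416; a_3 = 567/7904; a_4 = -495/63232


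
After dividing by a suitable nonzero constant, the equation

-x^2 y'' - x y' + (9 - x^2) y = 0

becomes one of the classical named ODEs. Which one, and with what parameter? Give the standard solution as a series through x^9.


All three coefficients share the factor -1; dividing through by -1 gives  x^2 y'' + x y' + (x^2 - 9) y = 0.
This matches the Bessel equation x^2 y'' + x y' + (x^2 - nu^2) y = 0 with nu^2 = 9, so nu = 3; the solution bounded at x = 0 is J_3(x).
Frobenius at x = 0: indicial roots ±nu; for r = nu the recurrence k(k + 2nu) c_k = -c_{k-2} gives the standard series J_nu(x) = sum_{k>=0} (-1)^k / (k! (k+nu)!) (x/2)^(2k+nu). Evaluate the first 4 terms:
  k = 0: (-1)^0 / (0! * 3! * 2^3) x^3 = 1/(1*6*8) x^3 = (1/48) x^3
  k = 1: (-1)^1 / (1! * 4! * 2^5) x^5 = -1/(1*24*32) x^5 = (-1/768) x^5
  k = 2: (-1)^2 / (2! * 5! * 2^7) x^7 = 1/(2*120*128) x^7 = (1/30720) x^7
  k = 3: (-1)^3 / (3! * 6! * 2^9) x^9 = -1/(6*720*512) x^9 = (-1/2211840) x^9
Hence J_3(x) = -x^9/2211840 + x^7/30720 - x^5/768 + x^3/48 + ....

J_3(x); series = -x^9/2211840 + x^7/30720 - x^5/768 + x^3/48


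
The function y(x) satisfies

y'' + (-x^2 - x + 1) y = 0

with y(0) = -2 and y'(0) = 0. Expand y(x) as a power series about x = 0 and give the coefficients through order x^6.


Ansatz: y(x) = sum_{n>=0} a_n x^n, so y'(x) = sum_{n>=1} n a_n x^(n-1) and y''(x) = sum_{n>=2} n(n-1) a_n x^(n-2).
Substitute into P(x) y'' + Q(x) y' + R(x) y = 0 with P(x) = 1, Q(x) = 0, R(x) = -x^2 - x + 1, and match powers of x.
Initial conditions: a_0 = -2, a_1 = 0.
Setting the coefficient of each power of x to zero and solving order by order (substituting the coefficients already found):
  x^0: 2 a_2 + a_0 = 0  ->  2 a_2 = -a_0 = 2  ->  a_2 = 1
  x^1: 6 a_3 + a_1 - a_0 = 0  ->  6 a_3 = -a_1 + a_0 = -2  ->  a_3 = -1/3
  x^2: 12 a_4 + a_2 - a_1 - a_0 = 0  ->  12 a_4 = -a_2 + a_1 + a_0 = -3  ->  a_4 = -1/4
  x^3: 20 a_5 + a_3 - a_2 - a_1 = 0  ->  20 a_5 = -a_3 + a_2 + a_1 = 4/3  ->  a_5 = 1/15
  x^4: 30 a_6 + a_4 - a_3 - a_2 = 0  ->  30 a_6 = -a_4 + a_3 + a_2 = 11/12  ->  a_6 = 11/360
Truncated series: y(x) = -2 + x^2 - (1/3) x^3 - (1/4) x^4 + (1/15) x^5 + (11/360) x^6 + O(x^7).

a_0 = -2; a_1 = 0; a_2 = 1; a_3 = -1/3; a_4 = -1/4; a_5 = 1/15; a_6 = 11/360


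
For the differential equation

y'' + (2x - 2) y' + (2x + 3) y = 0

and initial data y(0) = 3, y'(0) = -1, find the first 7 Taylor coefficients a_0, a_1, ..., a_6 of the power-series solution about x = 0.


Ansatz: y(x) = sum_{n>=0} a_n x^n, so y'(x) = sum_{n>=1} n a_n x^(n-1) and y''(x) = sum_{n>=2} n(n-1) a_n x^(n-2).
Substitute into P(x) y'' + Q(x) y' + R(x) y = 0 with P(x) = 1, Q(x) = 2x - 2, R(x) = 2x + 3, and match powers of x.
Initial conditions: a_0 = 3, a_1 = -1.
Setting the coefficient of each power of x to zero and solving order by order (substituting the coefficients already found):
  x^0: 2 a_2 - 2 a_1 + 3 a_0 = 0  ->  2 a_2 = 2 a_1 - 3 a_0 = -11  ->  a_2 = -11/2
  x^1: 6 a_3 - 4 a_2 + 5 a_1 + 2 a_0 = 0  ->  6 a_3 = 4 a_2 - 5 a_1 - 2 a_0 = -23  ->  a_3 = -23/6
  x^2: 12 a_4 - 6 a_3 + 7 a_2 + 2 a_1 = 0  ->  12 a_4 = 6 a_3 - 7 a_2 - 2 a_1 = 35/2  ->  a_4 = 35/24
  x^3: 20 a_5 - 8 a_4 + 9 a_3 + 2 a_2 = 0  ->  20 a_5 = 8 a_4 - 9 a_3 - 2 a_2 = 343/6  ->  a_5 = 343/120
  x^4: 30 a_6 - 10 a_5 + 11 a_4 + 2 a_3 = 0  ->  30 a_6 = 10 a_5 - 11 a_4 - 2 a_3 = 485/24  ->  a_6 = 97/144
Truncated series: y(x) = 3 - x - (11/2) x^2 - (23/6) x^3 + (35/24) x^4 + (343/120) x^5 + (97/144) x^6 + O(x^7).

a_0 = 3; a_1 = -1; a_2 = -11/2; a_3 = -23/6; a_4 = 35/24; a_5 = 343/120; a_6 = 97/144


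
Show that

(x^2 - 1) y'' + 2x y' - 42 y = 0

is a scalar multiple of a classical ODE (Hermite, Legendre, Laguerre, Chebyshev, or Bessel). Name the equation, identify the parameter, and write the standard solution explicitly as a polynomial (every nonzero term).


All three coefficients share the factor -1; dividing through by -1 gives  (1 - x^2) y'' - 2x y' + 42 y = 0.
This matches the Legendre equation (1 - x^2) y'' - 2x y' + n(n+1) y = 0 (note the -2x y' term) with n(n+1) = 42, so n = 6; the polynomial solution is P_6(x).
With y = sum_k a_k x^k, matching x^k gives (k+2)(k+1) a_{k+2} = [k(k+1) - n(n+1)] a_k = (k - 6)(k + 7) a_k. The right side vanishes at k = 6, so the series with the parity of 6 terminates at degree 6.
Standard normalization (P_n(1) = 1): leading coefficient (2n)!/(2^n (n!)^2) = 479001600/(64*518400) = 231/16, so a_6 = 231/16. Work downward with a_k = (k+1)(k+2) a_{k+2} / ((k - 6)(k + 7)):
  a_4 = (5)(6)(231/16) / ((4 - 6)(4 + 7)) = (3465/8)/(-22) = -315/16
  a_2 = (3)(4)(-315/16) / ((2 - 6)(2 + 7)) = (-945/4)/(-36) = 105/16
  a_0 = (1)(2)(105/16) / ((0 - 6)(0 + 7)) = (105/8)/(-42) = -5/16
Hence P_6(x) = 231 x^6/16 - 315 x^4/16 + 105 x^2/16 - 5/16.

P_6(x); series = 231 x^6/16 - 315 x^4/16 + 105 x^2/16 - 5/16


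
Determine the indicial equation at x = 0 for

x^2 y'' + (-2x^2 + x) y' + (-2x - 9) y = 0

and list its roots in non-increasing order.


Divide by x^2 to reach normal form y'' + P_1(x) y' + P_2(x) y = 0 with P_1(x) = -2 + 1/x and P_2(x) = -2/x - 9/x^2.
x = 0 is a singular point because the y'-coefficient -2 + 1/x has a pole at x = 0 and the y-coefficient -2/x - 9/x^2 has a pole at x = 0.
It is a regular singular point because x P_1(x) = p(x) = 1 - 2x and x^2 P_2(x) = q(x) = -2x - 9 are polynomials, hence analytic at x = 0.
p(0) = 1,  q(0) = -9.
Indicial equation: r(r-1) + p(0) r + q(0) = 0, i.e. r^2 + (p(0) - 1) r + q(0) = 0, i.e. r^2 - 9 = 0.
Discriminant: (0)^2 - 4(-9) = 36, so r = (0 ± 6)/2.
Solving: r_1 = 3, r_2 = -3.

indicial: r^2 - 9 = 0; roots r_1 = 3, r_2 = -3


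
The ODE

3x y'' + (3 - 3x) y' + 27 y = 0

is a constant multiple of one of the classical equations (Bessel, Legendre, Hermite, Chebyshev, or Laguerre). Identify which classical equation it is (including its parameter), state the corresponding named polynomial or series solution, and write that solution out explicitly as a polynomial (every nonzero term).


All three coefficients share the factor 3; dividing through by 3 gives  x y'' + (1 - x) y' + 9 y = 0.
This matches the Laguerre equation x y'' + (1 - x) y' + n y = 0 with n = 9; the polynomial solution is L_9(x).
With y = sum_k a_k x^k, matching x^k gives (k+1)k a_{k+1} + (k+1) a_{k+1} - k a_k + n a_k = 0, i.e. (k+1)^2 a_{k+1} = (k - n) a_k = (k - 9) a_k. The right side vanishes at k = 9, so the series terminates at degree 9.
Standard normalization L_n(0) = 1 gives a_0 = 1. Work upward with a_{k+1} = (k - 9) a_k / (k+1)^2:
  a_1 = (0 - 9)(1) / 1^2 = -9/1 = -9
  a_2 = (1 - 9)(-9) / 2^2 = 72/4 = 18
  a_3 = (2 - 9)(18) / 3^2 = -126/9 = -14
  a_4 = (3 - 9)(-14) / 4^2 = 84/16 = 21/4
  a_5 = (4 - 9)(21/4) / 5^2 = (-105/4)/25 = -21/20
  a_6 = (5 - 9)(-21/20) / 6^2 = (21/5)/36 = 7/60
  a_7 = (6 - 9)(7/60) / 7^2 = (-7/20)/49 = -1/140
  a_8 = (7 - 9)(-1/140) / 8^2 = (1/70)/64 = 1/4480
  a_9 = (8 - 9)(1/4480) / 9^2 = (-1/4480)/81 = -1/362880
Hence L_9(x) = -x^9/362880 + x^8/4480 - x^7/140 + 7 x^6/60 - 21 x^5/20 + 21 x^4/4 - 14 x^3 + 18 x^2 - 9 x + 1.

L_9(x); series = -x^9/362880 + x^8/4480 - x^7/140 + 7 x^6/60 - 21 x^5/20 + 21 x^4/4 - 14 x^3 + 18 x^2 - 9 x + 1
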